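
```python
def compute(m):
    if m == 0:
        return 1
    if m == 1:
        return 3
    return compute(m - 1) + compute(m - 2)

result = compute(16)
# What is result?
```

Build up from base cases: compute(0)=1, compute(1)=3, compute(2)=4, compute(3)=7, compute(4)=11, compute(5)=18, compute(6)=29, ..., compute(16)=3571

Answer: 3571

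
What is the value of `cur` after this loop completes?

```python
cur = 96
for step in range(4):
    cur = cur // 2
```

Halve 4 times: 96 // 2^4 = 6
`cur` takes the values: 96 → 48 → 24 → 12 → 6

Answer: 6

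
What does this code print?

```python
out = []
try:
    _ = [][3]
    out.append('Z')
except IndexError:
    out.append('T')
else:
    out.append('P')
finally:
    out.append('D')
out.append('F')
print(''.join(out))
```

Execution trace: 'T' (except IndexError) → 'D' (finally) → 'F' (after the try/except). Output: TDF

Answer: TDF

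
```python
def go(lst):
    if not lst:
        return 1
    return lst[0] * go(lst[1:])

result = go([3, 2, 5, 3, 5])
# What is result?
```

Product over [3, 2, 5, 3, 5] = 3 * 2 * 5 * 3 * 5 = 450

Answer: 450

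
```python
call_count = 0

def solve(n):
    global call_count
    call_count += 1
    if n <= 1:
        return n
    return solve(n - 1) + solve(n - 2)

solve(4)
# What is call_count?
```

Calls(n) = 1 + Calls(n-1) + Calls(n-2); Calls(0)=Calls(1)=1. For n=4 this gives 9.

Answer: 9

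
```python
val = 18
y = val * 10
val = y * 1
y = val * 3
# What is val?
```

Trace:
`val = 18` → val = 18
`y = val * 10` → y = 180
`val = y * 1` → val = 180
`y = val * 3` → y = 540
So val = 180

Answer: 180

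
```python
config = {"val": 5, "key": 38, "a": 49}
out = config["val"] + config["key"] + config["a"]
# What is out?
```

Trace:
`config = {"val": 5, "key": 38, "a": 49}` → config = {'val': 5, 'key': 38, 'a': 49}
`out = config["val"] + config["key"] + config["a"]` → out = 92
So out = 92

Answer: 92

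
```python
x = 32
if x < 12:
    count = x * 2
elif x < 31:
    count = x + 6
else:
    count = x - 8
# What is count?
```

Trace:
`x = 32` → x = 32
`if x < 12: ...` → x < 12 is False, x < 31 is False, take else branch → count = 24
So count = 24

Answer: 24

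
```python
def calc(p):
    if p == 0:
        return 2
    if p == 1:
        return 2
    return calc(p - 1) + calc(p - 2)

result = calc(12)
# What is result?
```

Build up from base cases: calc(0)=2, calc(1)=2, calc(2)=4, calc(3)=6, calc(4)=10, calc(5)=16, calc(6)=26, ..., calc(12)=466

Answer: 466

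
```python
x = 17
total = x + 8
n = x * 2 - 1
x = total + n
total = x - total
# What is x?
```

Trace:
`x = 17` → x = 17
`total = x + 8` → total = 25
`n = x * 2 - 1` → n = 33
`x = total + n` → x = 58
`total = x - total` → total = 33
So x = 58

Answer: 58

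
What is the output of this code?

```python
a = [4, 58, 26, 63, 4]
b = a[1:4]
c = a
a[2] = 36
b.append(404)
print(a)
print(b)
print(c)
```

Key concept: slice vs alias.
Step by step:
`a = [4, 58, 26, 63, 4]` → a = [4, 58, 26, 63, 4]
`b = a[1:4]` → b = [58, 26, 63]
`c = a` → c = [4, 58, 26, 63, 4] (same object as a)
`a[2] = 36` → a = [4, 58, 36, 63, 4] (same object as c); c = [4, 58, 36, 63, 4] (same object as a)
`b.append(404)` → b = [58, 26, 63, 404]
`print(a)` → prints [4, 58, 36, 63, 4]
`print(b)` → prints [58, 26, 63, 404]
`print(c)` → prints [4, 58, 36, 63, 4]

Answer:
[4, 58, 36, 63, 4]
[58, 26, 63, 404]
[4, 58, 36, 63, 4]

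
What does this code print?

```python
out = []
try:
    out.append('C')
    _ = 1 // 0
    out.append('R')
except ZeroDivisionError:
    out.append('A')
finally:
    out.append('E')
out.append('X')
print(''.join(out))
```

Execution trace: 'C' (try body) → 'A' (except ZeroDivisionError) → 'E' (finally) → 'X' (after the try/except). Output: CAEX

Answer: CAEX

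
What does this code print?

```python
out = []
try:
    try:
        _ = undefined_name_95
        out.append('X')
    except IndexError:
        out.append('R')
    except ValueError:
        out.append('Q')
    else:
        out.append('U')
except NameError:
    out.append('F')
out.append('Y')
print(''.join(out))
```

Execution trace: 'F' (outer except NameError) → 'Y' (after the try/except). Output: FY

Answer: FY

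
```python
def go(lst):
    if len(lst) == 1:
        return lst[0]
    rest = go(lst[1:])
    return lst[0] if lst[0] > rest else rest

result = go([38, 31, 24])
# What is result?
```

Recursive max over [38, 31, 24] = 38

Answer: 38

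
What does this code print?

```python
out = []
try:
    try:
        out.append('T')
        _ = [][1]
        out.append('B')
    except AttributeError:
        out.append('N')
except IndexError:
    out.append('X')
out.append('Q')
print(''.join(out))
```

Execution trace: 'T' (try body) → 'X' (outer except IndexError) → 'Q' (after the try/except). Output: TXQ

Answer: TXQ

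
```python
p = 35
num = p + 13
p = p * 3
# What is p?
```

Trace:
`p = 35` → p = 35
`num = p + 13` → num = 48
`p = p * 3` → p = 105
So p = 105

Answer: 105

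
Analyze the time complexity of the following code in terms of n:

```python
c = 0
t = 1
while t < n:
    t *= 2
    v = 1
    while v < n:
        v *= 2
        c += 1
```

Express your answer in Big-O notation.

Each loop level contributes: log n × log n. Multiplying the contributions gives O(log² n).

Answer: O(log² n)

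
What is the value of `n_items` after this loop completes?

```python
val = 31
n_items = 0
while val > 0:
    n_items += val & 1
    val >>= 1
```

Count set bits in 31 (binary: 0b11111)
`n_items` takes the values: 0 → 1 → 2 → 3 → 4 → 5

Answer: 5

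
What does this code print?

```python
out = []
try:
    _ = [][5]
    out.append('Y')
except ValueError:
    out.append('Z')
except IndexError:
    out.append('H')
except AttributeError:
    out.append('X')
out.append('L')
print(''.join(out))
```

Execution trace: 'H' (except IndexError) → 'L' (after the try/except). Output: HL

Answer: HL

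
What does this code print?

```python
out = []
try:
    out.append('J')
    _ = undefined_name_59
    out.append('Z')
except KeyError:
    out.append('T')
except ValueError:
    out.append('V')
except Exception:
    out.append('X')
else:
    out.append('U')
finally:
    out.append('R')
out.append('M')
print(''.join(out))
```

Execution trace: 'J' (try body) → 'X' (except Exception) → 'R' (finally) → 'M' (after the try/except). Output: JXRM

Answer: JXRM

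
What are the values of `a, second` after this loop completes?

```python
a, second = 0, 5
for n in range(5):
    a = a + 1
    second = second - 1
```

a goes 0→5, second goes 5→0
`a, second` takes the values: (0, 5) → (1, 5) → (1, 4) → (2, 4) → (2, 3) → (3, 3) → (3, 2) → (4, 2) → (4, 1) → (5, 1) → (5, 0)

Answer: 5, 0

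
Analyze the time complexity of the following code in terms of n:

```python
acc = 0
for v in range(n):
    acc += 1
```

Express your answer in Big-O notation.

Each loop level contributes: n. Multiplying the contributions gives O(n).

Answer: O(n)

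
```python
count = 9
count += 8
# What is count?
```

Trace:
`count = 9` → count = 9
`count += 8` → count = 17
So count = 17

Answer: 17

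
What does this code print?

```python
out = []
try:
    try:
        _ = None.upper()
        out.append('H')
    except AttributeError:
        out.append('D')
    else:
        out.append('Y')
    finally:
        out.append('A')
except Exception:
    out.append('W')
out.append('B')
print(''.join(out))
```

Execution trace: 'D' (inner except AttributeError) → 'A' (inner finally) → 'B' (after the try/except). Output: DAB

Answer: DAB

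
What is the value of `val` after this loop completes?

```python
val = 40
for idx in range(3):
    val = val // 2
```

Halve 3 times: 40 // 2^3 = 5
`val` takes the values: 40 → 20 → 10 → 5

Answer: 5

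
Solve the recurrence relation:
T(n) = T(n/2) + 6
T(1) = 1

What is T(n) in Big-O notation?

Each step divides n by 2 and adds 6. After log_2(n) steps we reach T(1)=1. So T(n) = 6·log_2(n) + 1 = O(log n).

Answer: O(log n)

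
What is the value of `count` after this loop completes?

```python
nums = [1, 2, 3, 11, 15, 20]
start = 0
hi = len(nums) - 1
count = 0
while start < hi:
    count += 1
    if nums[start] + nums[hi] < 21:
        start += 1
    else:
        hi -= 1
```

Steps to find pair summing to 21
`count` takes the values: 0 → 1 → 2 → 3 → 4 → 5

Answer: 5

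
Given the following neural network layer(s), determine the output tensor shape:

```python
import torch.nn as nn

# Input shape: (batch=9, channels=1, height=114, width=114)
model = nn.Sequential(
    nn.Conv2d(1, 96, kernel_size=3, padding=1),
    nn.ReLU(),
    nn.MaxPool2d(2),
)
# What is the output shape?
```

Input: (9, 1, 114, 114) -> after Conv2d: (9, 96, 114, 114) -> after ReLU: (9, 96, 114, 114) -> Output: (9, 96, 57, 57)

Answer: (9, 96, 57, 57)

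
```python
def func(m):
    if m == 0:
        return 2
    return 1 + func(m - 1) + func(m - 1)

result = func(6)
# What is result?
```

func(m) = 1 + 2·func(m-1), func(0)=2. Closed form: (2+1)·2^6 - 1 = 191.

Answer: 191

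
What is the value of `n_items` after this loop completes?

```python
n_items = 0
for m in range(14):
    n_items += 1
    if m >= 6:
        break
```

Loop breaks when m reaches 6, n_items is 7
`n_items` takes the values: 0 → 1 → 2 → 3 → 4 → 5 → 6 → 7

Answer: 7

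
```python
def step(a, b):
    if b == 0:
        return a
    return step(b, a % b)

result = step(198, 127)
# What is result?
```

step(198, 127) -> step(127, 71) -> step(71, 56) -> step(56, 15) -> step(15, 11) -> step(11, 4) -> step(4, 3) -> step(3, 1) -> step(1, 0) -> 1

Answer: 1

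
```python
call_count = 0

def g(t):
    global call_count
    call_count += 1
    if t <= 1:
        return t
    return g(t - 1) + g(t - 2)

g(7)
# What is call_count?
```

Calls(t) = 1 + Calls(t-1) + Calls(t-2); Calls(0)=Calls(1)=1. For t=7 this gives 41.

Answer: 41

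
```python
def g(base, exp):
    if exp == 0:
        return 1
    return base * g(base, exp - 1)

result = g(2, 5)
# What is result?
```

g(2, 5) = 2 * 2 * 2 * 2 * 2 = 32

Answer: 32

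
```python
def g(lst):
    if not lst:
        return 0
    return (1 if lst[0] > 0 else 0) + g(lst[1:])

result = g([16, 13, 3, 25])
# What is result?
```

Count of positive elements in [16, 13, 3, 25] = 4

Answer: 4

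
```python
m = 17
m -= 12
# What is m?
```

Trace:
`m = 17` → m = 17
`m -= 12` → m = 5
So m = 5

Answer: 5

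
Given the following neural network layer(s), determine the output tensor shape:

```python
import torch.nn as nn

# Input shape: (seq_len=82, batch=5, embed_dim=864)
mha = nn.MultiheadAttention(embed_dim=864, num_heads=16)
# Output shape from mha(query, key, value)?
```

Input: (82, 5, 864) -> Output: (82, 5, 864)

Answer: (82, 5, 864)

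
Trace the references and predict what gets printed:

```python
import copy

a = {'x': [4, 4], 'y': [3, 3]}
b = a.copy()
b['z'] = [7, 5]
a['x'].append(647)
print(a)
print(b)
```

Key concept: shallow copy of dict with mutable values.
Step by step:
`a = {'x': [4, 4], 'y': [3, 3]}` → a = {'x': [4, 4], 'y': [3, 3]}
`b = a.copy()` → b = {'x': [4, 4], 'y': [3, 3]}
`b['z'] = [7, 5]` → b = {'x': [4, 4], 'y': [3, 3], 'z': [7, 5]}
`a['x'].append(647)` → a = {'x': [4, 4, 647], 'y': [3, 3]}; b = {'x': [4, 4, 647], 'y': [3, 3], 'z': [7, 5]}
`print(a)` → prints {'x': [4, 4, 647], 'y': [3, 3]}
`print(b)` → prints {'x': [4, 4, 647], 'y': [3, 3], 'z': [7, 5]}

Answer:
{'x': [4, 4, 647], 'y': [3, 3]}
{'x': [4, 4, 647], 'y': [3, 3], 'z': [7, 5]}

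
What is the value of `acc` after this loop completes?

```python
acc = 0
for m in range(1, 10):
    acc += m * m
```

Sum of squares 1² to 9² = 285
`acc` takes the values: 0 → 1 → 5 → 14 → 30 → 55 → 91 → 140 → 204 → 285

Answer: 285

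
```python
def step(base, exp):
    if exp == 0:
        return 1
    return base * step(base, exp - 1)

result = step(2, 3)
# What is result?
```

step(2, 3) = 2 * 2 * 2 = 8

Answer: 8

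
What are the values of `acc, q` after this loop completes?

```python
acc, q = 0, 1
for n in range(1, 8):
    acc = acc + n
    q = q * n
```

Sum and factorial of 1 to 7
`acc, q` takes the values: (0, 1) → (1, 1) → (3, 1) → (3, 2) → (6, 2) → (6, 6) → (10, 6) → (10, 24) → (15, 24) → (15, 120) → (21, 120) → (21, 720) → (28, 720) → (28, 5040)

Answer: 28, 5040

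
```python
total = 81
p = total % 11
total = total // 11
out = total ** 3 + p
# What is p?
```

Trace:
`total = 81` → total = 81
`p = total % 11` → p = 4
`total = total // 11` → total = 7
`out = total ** 3 + p` → out = 347
So p = 4

Answer: 4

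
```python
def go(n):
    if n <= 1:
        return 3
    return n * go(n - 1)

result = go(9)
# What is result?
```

go(9) = 9 * 8 * 7 * 6 * 5 * 4 * 3 * 2 * 3 = 1088640

Answer: 1088640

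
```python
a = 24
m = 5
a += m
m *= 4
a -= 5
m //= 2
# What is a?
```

Trace:
`a = 24` → a = 24
`m = 5` → m = 5
`a += m` → a = 29
`m *= 4` → m = 20
`a -= 5` → a = 24
`m //= 2` → m = 10
So a = 24

Answer: 24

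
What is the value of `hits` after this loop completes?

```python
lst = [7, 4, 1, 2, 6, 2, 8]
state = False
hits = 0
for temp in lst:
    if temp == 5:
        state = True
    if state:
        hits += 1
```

Count elements after first 5 in [7, 4, 1, 2, 6, 2, 8]
`hits` takes the values: 0

Answer: 0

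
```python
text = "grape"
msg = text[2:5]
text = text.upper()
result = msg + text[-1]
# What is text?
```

Trace:
`text = "grape"` → text = 'grape'
`msg = text[2:5]` → msg = 'ape'
`text = text.upper()` → text = 'GRAPE'
`result = msg + text[-1]` → result = 'apeE'
So text = 'GRAPE'

Answer: 'GRAPE'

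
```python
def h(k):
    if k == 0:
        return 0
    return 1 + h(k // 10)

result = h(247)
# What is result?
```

Count of digits of 247: 3

Answer: 3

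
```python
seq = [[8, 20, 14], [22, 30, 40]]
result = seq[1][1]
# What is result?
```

Trace:
`seq = [[8, 20, 14], [22, 30, 40]]` → seq = [[8, 20, 14], [22, 30, 40]]
`result = seq[1][1]` → result = 30
So result = 30

Answer: 30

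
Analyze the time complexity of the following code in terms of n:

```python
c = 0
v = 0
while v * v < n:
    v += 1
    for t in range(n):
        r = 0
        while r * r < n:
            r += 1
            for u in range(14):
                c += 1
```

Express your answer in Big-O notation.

Each loop level contributes: √n × n × √n × 1. Multiplying the contributions gives O(n^2).

Answer: O(n^2)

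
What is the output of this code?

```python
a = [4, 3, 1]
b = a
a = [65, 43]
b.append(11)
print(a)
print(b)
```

Key concept: rebinding vs mutation: a is rebound to a new list, b still points at the original.
Step by step:
`a = [4, 3, 1]` → a = [4, 3, 1]
`b = a` → b = [4, 3, 1] (same object as a)
`a = [65, 43]` → a = [65, 43]
`b.append(11)` → b = [4, 3, 1, 11]
`print(a)` → prints [65, 43]
`print(b)` → prints [4, 3, 1, 11]

Answer:
[65, 43]
[4, 3, 1, 11]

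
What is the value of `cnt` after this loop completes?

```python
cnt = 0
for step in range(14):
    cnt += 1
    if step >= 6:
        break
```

Loop breaks when step reaches 6, cnt is 7
`cnt` takes the values: 0 → 1 → 2 → 3 → 4 → 5 → 6 → 7

Answer: 7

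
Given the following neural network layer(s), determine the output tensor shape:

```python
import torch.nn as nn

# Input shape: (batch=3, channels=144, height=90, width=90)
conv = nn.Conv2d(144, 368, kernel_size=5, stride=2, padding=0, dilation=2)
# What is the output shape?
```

Input: (3, 144, 90, 90) -> Output: (3, 368, 41, 41)

Answer: (3, 368, 41, 41)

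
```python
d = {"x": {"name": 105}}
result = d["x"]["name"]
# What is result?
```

Trace:
`d = {"x": {"name": 105}}` → d = {'x': {'name': 105}}
`result = d["x"]["name"]` → result = 105
So result = 105

Answer: 105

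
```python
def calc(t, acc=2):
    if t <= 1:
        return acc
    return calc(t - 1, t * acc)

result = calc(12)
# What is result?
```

Accumulator trace (n, acc): (12, 2) -> (11, 24) -> (10, 264) -> (9, 2640) -> (8, 23760) -> (7, 190080) -> (6, 1330560) -> (5, 7983360) -> (4, 39916800) -> (3, 159667200) -> (2, 479001600) -> (1, 958003200) -> return 958003200

Answer: 958003200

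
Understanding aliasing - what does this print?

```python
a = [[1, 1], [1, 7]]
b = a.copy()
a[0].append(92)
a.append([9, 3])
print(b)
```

Key concept: shallow copy with nested lists.
Step by step:
`a = [[1, 1], [1, 7]]` → a = [[1, 1], [1, 7]]
`b = a.copy()` → b = [[1, 1], [1, 7]]
`a[0].append(92)` → a = [[1, 1, 92], [1, 7]]; b = [[1, 1, 92], [1, 7]]
`a.append([9, 3])` → a = [[1, 1, 92], [1, 7], [9, 3]]
`print(b)` → prints [[1, 1, 92], [1, 7]]

Answer: [[1, 1, 92], [1, 7]]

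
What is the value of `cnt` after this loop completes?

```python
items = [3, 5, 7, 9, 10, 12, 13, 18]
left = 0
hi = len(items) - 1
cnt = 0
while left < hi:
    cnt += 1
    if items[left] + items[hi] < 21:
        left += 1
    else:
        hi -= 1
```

Steps to find pair summing to 21
`cnt` takes the values: 0 → 1 → 2 → 3 → 4 → 5 → 6 → 7

Answer: 7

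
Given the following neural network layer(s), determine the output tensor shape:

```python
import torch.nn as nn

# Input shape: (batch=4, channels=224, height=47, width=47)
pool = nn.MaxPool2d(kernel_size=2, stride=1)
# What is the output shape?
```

Input: (4, 224, 47, 47) -> Output: (4, 224, 46, 46)

Answer: (4, 224, 46, 46)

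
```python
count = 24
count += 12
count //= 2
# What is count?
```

Trace:
`count = 24` → count = 24
`count += 12` → count = 36
`count //= 2` → count = 18
So count = 18

Answer: 18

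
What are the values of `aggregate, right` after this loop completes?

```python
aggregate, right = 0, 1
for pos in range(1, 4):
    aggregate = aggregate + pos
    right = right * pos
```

Sum and factorial of 1 to 3
`aggregate, right` takes the values: (0, 1) → (1, 1) → (3, 1) → (3, 2) → (6, 2) → (6, 6)

Answer: 6, 6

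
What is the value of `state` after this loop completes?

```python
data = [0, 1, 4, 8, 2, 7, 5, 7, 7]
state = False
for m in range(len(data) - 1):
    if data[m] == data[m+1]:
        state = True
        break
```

Check consecutive duplicates in [0, 1, 4, 8, 2, 7, 5, 7, 7]
`state` takes the values: False → True

Answer: True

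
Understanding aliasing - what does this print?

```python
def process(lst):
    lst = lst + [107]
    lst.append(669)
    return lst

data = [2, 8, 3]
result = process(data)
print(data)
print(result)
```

Key concept: rebinding parameter vs mutation.
Step by step:
`data = [2, 8, 3]` → data = [2, 8, 3]
`result = process(data)` → result = [2, 8, 3, 107, 669]
`print(data)` → prints [2, 8, 3]
`print(result)` → prints [2, 8, 3, 107, 669]

Answer:
[2, 8, 3]
[2, 8, 3, 107, 669]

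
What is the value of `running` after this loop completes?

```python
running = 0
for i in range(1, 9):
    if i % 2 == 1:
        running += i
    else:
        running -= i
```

Add odd, subtract even
`running` takes the values: 0 → 1 → -1 → 2 → -2 → 3 → -3 → 4 → -4

Answer: -4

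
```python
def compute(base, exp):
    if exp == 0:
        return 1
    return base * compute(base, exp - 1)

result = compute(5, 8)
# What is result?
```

compute(5, 8) = 5 * 5 * 5 * 5 * 5 * 5 * 5 * 5 = 390625

Answer: 390625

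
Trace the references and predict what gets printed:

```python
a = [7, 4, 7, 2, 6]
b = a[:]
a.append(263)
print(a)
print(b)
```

Key concept: slice [:] creates copy.
Step by step:
`a = [7, 4, 7, 2, 6]` → a = [7, 4, 7, 2, 6]
`b = a[:]` → b = [7, 4, 7, 2, 6]
`a.append(263)` → a = [7, 4, 7, 2, 6, 263]
`print(a)` → prints [7, 4, 7, 2, 6, 263]
`print(b)` → prints [7, 4, 7, 2, 6]

Answer:
[7, 4, 7, 2, 6, 263]
[7, 4, 7, 2, 6]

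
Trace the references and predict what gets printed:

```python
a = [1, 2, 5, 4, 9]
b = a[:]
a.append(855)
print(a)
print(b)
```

Key concept: slice [:] creates copy.
Step by step:
`a = [1, 2, 5, 4, 9]` → a = [1, 2, 5, 4, 9]
`b = a[:]` → b = [1, 2, 5, 4, 9]
`a.append(855)` → a = [1, 2, 5, 4, 9, 855]
`print(a)` → prints [1, 2, 5, 4, 9, 855]
`print(b)` → prints [1, 2, 5, 4, 9]

Answer:
[1, 2, 5, 4, 9, 855]
[1, 2, 5, 4, 9]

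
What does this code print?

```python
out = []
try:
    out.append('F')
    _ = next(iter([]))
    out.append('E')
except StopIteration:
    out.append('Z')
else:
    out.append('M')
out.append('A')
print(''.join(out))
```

Execution trace: 'F' (try body) → 'Z' (except StopIteration) → 'A' (after the try/except). Output: FZA

Answer: FZA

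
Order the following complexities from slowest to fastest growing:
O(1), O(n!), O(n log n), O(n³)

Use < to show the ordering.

Ordered by growth rate: O(1) < O(n log n) < O(n³) < O(n!)

Answer: O(1) < O(n log n) < O(n³) < O(n!)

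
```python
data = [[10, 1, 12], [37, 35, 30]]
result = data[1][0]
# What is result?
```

Trace:
`data = [[10, 1, 12], [37, 35, 30]]` → data = [[10, 1, 12], [37, 35, 30]]
`result = data[1][0]` → result = 37
So result = 37

Answer: 37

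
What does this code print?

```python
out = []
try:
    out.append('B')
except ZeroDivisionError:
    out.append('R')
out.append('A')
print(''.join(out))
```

Execution trace: 'B' (try body, no exception) → 'A' (after the try/except). Output: BA

Answer: BA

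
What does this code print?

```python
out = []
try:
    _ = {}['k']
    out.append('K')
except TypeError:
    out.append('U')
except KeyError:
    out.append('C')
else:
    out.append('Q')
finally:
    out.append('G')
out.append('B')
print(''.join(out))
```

Execution trace: 'C' (except KeyError) → 'G' (finally) → 'B' (after the try/except). Output: CGB

Answer: CGB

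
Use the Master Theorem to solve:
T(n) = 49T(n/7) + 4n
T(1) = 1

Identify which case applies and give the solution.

a=49, b=7, f(n)=4n. log_7(49) = 2. Since c=1 < 2, Case 1 applies: T(n) = Θ(n^log_b(a)) = O(n^2).

Answer: O(n^2) - Case 1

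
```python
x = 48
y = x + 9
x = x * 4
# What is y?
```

Trace:
`x = 48` → x = 48
`y = x + 9` → y = 57
`x = x * 4` → x = 192
So y = 57

Answer: 57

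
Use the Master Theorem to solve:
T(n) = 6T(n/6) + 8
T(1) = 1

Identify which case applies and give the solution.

a=6, b=6, f(n)=8. log_6(6) = 1. Since c=0 < 1, Case 1 applies: T(n) = Θ(n^log_b(a)) = O(n).

Answer: O(n) - Case 1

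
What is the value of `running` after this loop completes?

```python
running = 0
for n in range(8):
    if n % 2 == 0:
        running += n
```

Sum of even numbers 0 to 7
`running` takes the values: 0 → 2 → 6 → 12

Answer: 12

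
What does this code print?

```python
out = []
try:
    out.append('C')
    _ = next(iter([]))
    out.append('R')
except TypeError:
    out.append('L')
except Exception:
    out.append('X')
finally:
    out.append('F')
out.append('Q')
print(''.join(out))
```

Execution trace: 'C' (try body) → 'X' (except Exception) → 'F' (finally) → 'Q' (after the try/except). Output: CXFQ

Answer: CXFQ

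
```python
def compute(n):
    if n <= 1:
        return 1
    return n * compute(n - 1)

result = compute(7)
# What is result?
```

compute(7) = 7 * 6 * 5 * 4 * 3 * 2 * 1 = 5040

Answer: 5040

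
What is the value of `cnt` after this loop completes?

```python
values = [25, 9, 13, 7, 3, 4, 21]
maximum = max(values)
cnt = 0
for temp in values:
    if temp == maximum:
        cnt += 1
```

Count of max value 25 in [25, 9, 13, 7, 3, 4, 21]
`cnt` takes the values: 0 → 1

Answer: 1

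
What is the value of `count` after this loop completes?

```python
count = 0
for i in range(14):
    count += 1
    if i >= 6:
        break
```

Loop breaks when i reaches 6, count is 7
`count` takes the values: 0 → 1 → 2 → 3 → 4 → 5 → 6 → 7

Answer: 7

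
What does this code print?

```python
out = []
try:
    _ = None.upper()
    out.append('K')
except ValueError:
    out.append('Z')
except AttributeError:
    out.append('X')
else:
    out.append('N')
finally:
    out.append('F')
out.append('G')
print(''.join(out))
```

Execution trace: 'X' (except AttributeError) → 'F' (finally) → 'G' (after the try/except). Output: XFG

Answer: XFG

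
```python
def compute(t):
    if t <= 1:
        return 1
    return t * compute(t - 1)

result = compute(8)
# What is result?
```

compute(8) = 8 * 7 * 6 * 5 * 4 * 3 * 2 * 1 = 40320

Answer: 40320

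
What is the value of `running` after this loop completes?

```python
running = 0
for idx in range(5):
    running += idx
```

Sum of 0 to 4 = 10
`running` takes the values: 0 → 1 → 3 → 6 → 10

Answer: 10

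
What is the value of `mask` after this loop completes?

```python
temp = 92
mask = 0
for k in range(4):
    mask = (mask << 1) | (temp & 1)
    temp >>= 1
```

Reverse lowest 4 bits of 92
`mask` takes the values: 0 → 1 → 3

Answer: 3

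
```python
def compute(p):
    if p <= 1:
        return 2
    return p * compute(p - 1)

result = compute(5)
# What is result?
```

compute(5) = 5 * 4 * 3 * 2 * 2 = 240

Answer: 240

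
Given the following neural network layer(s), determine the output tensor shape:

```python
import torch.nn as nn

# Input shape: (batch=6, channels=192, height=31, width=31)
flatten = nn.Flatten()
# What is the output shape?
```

Input: (6, 192, 31, 31) -> Output: (6, 184512)

Answer: (6, 184512)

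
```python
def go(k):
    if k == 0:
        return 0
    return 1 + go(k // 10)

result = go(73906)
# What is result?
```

Count of digits of 73906: 5

Answer: 5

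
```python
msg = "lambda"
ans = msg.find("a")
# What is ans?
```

Trace:
`msg = "lambda"` → msg = 'lambda'
`ans = msg.find("a")` → ans = 1
So ans = 1

Answer: 1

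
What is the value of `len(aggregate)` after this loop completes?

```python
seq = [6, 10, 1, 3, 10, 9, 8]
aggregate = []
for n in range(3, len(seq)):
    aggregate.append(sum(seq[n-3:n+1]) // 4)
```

Number of 4-element averages
`aggregate` takes the values: [] → [5] → [5, 6] → [5, 6, 5] → [5, 6, 5, 7]
So `len(aggregate)` = 4

Answer: 4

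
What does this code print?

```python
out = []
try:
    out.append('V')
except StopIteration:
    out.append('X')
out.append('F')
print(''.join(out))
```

Execution trace: 'V' (try body, no exception) → 'F' (after the try/except). Output: VF

Answer: VF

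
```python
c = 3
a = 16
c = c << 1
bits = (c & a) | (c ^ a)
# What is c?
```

Trace:
`c = 3` → c = 3
`a = 16` → a = 16
`c = c << 1` → c = 6
`bits = (c & a) | (c ^ a)` → bits = 22
So c = 6

Answer: 6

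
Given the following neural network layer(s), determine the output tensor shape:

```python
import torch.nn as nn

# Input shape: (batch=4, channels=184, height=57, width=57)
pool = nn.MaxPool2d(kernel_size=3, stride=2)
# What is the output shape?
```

Input: (4, 184, 57, 57) -> Output: (4, 184, 28, 28)

Answer: (4, 184, 28, 28)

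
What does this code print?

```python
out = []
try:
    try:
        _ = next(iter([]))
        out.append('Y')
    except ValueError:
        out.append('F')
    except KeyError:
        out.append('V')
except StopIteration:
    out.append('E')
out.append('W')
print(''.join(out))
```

Execution trace: 'E' (outer except StopIteration) → 'W' (after the try/except). Output: EW

Answer: EW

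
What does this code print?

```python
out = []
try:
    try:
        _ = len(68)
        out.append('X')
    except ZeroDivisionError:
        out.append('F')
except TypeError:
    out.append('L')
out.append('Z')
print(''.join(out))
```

Execution trace: 'L' (outer except TypeError) → 'Z' (after the try/except). Output: LZ

Answer: LZ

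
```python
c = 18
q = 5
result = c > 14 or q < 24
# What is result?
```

Trace:
`c = 18` → c = 18
`q = 5` → q = 5
`result = c > 14 or q < 24` → result = True
So result = True

Answer: True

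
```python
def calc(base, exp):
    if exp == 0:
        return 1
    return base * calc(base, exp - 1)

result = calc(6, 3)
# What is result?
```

calc(6, 3) = 6 * 6 * 6 = 216

Answer: 216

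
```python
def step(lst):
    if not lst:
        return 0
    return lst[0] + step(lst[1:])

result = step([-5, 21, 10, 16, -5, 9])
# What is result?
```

(-5) + 21 + 10 + 16 + (-5) + 9 + 0 = 46

Answer: 46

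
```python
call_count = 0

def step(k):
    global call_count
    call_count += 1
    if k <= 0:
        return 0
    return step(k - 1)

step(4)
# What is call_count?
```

Linear recursion stepping by 1: 5 calls from k=4 down to ≤0.

Answer: 5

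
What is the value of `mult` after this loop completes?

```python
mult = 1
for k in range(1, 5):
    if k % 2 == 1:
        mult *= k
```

Product of odd numbers 1 to 4
`mult` takes the values: 1 → 3

Answer: 3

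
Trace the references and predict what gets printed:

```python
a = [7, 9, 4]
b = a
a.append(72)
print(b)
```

Key concept: basic list aliasing.
Step by step:
`a = [7, 9, 4]` → a = [7, 9, 4]
`b = a` → b = [7, 9, 4] (same object as a)
`a.append(72)` → a = [7, 9, 4, 72] (same object as b); b = [7, 9, 4, 72] (same object as a)
`print(b)` → prints [7, 9, 4, 72]

Answer: [7, 9, 4, 72]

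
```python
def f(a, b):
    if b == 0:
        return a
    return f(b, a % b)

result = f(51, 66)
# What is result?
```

f(51, 66) -> f(66, 51) -> f(51, 15) -> f(15, 6) -> f(6, 3) -> f(3, 0) -> 3

Answer: 3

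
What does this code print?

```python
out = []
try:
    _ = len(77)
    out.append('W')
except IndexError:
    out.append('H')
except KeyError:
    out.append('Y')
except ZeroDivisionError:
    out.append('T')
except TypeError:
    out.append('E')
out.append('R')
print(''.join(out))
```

Execution trace: 'E' (except TypeError) → 'R' (after the try/except). Output: ER

Answer: ER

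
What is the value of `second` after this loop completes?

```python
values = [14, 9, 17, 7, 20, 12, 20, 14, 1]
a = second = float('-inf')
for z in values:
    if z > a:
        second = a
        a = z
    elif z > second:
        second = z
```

Second largest (with repeats) in [14, 9, 17, 7, 20, 12, 20, 14, 1]
`second` takes the values: -inf → 9 → 14 → 17 → 20

Answer: 20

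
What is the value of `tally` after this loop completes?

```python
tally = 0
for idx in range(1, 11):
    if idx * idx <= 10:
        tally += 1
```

Count numbers where idx² ≤ 10
`tally` takes the values: 0 → 1 → 2 → 3

Answer: 3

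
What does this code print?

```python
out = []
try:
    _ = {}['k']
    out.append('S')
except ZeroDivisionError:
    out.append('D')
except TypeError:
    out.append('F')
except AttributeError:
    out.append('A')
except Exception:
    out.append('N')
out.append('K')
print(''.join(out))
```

Execution trace: 'N' (except Exception) → 'K' (after the try/except). Output: NK

Answer: NK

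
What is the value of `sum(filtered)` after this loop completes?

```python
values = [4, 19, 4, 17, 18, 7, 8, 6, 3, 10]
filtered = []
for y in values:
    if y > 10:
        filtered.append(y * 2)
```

Sum of doubled values > 10
`filtered` takes the values: [] → [38] → [38, 34] → [38, 34, 36]
So `sum(filtered)` = 108

Answer: 108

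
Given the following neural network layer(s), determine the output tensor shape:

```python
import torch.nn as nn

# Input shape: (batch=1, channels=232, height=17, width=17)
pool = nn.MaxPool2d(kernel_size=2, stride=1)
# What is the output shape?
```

Input: (1, 232, 17, 17) -> Output: (1, 232, 16, 16)

Answer: (1, 232, 16, 16)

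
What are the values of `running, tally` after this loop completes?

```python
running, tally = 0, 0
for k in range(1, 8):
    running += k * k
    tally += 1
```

Sum of squares and count
`running, tally` takes the values: (0, 0) → (1, 0) → (1, 1) → (5, 1) → (5, 2) → (14, 2) → (14, 3) → (30, 3) → (30, 4) → (55, 4) → (55, 5) → (91, 5) → (91, 6) → (140, 6) → (140, 7)

Answer: 140, 7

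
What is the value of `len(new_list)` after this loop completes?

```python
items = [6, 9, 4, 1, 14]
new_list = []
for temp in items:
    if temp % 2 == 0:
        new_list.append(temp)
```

Count even numbers in [6, 9, 4, 1, 14]
`new_list` takes the values: [] → [6] → [6, 4] → [6, 4, 14]
So `len(new_list)` = 3

Answer: 3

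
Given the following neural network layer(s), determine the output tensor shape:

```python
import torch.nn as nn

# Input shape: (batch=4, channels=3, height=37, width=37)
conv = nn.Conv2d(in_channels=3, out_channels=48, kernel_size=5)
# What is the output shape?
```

Input: (4, 3, 37, 37) -> Output: (4, 48, 33, 33)

Answer: (4, 48, 33, 33)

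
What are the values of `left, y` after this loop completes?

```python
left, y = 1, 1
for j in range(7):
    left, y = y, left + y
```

Fibonacci: after 7 iterations
`left, y` takes the values: (1, 1) → (1, 2) → (2, 3) → (3, 5) → (5, 8) → (8, 13) → (13, 21) → (21, 34)

Answer: 21, 34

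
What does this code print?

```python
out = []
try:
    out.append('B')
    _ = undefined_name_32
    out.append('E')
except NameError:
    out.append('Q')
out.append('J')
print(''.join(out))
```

Execution trace: 'B' (try body) → 'Q' (except NameError) → 'J' (after the try/except). Output: BQJ

Answer: BQJ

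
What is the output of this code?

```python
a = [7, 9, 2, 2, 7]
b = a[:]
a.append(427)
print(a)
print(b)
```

Key concept: slice [:] creates copy.
Step by step:
`a = [7, 9, 2, 2, 7]` → a = [7, 9, 2, 2, 7]
`b = a[:]` → b = [7, 9, 2, 2, 7]
`a.append(427)` → a = [7, 9, 2, 2, 7, 427]
`print(a)` → prints [7, 9, 2, 2, 7, 427]
`print(b)` → prints [7, 9, 2, 2, 7]

Answer:
[7, 9, 2, 2, 7, 427]
[7, 9, 2, 2, 7]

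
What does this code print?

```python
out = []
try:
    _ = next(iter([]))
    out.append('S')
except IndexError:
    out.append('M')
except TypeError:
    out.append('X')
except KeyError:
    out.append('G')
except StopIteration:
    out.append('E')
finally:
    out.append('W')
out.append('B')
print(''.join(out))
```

Execution trace: 'E' (except StopIteration) → 'W' (finally) → 'B' (after the try/except). Output: EWB

Answer: EWB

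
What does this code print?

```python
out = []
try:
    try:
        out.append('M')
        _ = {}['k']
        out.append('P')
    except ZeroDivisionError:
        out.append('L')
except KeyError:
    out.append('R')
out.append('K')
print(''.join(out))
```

Execution trace: 'M' (try body) → 'R' (outer except KeyError) → 'K' (after the try/except). Output: MRK

Answer: MRK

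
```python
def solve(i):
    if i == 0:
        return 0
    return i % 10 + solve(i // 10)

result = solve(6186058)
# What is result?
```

Sum of digits of 6186058: 8 + 5 + 0 + 6 + 8 + 1 + 6 = 34

Answer: 34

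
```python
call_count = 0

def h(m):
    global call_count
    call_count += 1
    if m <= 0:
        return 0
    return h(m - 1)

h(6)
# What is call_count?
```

Linear recursion stepping by 1: 7 calls from m=6 down to ≤0.

Answer: 7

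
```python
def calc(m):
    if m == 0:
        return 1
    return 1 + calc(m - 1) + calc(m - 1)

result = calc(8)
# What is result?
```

calc(m) = 1 + 2·calc(m-1), calc(0)=1. Closed form: (1+1)·2^8 - 1 = 511.

Answer: 511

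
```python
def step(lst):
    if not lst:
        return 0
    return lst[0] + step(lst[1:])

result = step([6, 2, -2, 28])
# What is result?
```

6 + 2 + (-2) + 28 + 0 = 34

Answer: 34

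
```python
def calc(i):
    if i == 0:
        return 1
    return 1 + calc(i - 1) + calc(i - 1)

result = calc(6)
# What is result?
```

calc(i) = 1 + 2·calc(i-1), calc(0)=1. Closed form: (1+1)·2^6 - 1 = 127.

Answer: 127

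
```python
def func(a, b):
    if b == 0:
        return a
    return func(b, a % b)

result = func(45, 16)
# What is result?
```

func(45, 16) -> func(16, 13) -> func(13, 3) -> func(3, 1) -> func(1, 0) -> 1

Answer: 1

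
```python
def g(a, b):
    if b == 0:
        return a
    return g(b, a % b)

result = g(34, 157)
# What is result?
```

g(34, 157) -> g(157, 34) -> g(34, 21) -> g(21, 13) -> g(13, 8) -> g(8, 5) -> g(5, 3) -> g(3, 2) -> g(2, 1) -> g(1, 0) -> 1

Answer: 1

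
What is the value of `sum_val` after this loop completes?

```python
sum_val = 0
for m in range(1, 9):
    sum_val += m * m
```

Sum of squares 1² to 8² = 204
`sum_val` takes the values: 0 → 1 → 5 → 14 → 30 → 55 → 91 → 140 → 204

Answer: 204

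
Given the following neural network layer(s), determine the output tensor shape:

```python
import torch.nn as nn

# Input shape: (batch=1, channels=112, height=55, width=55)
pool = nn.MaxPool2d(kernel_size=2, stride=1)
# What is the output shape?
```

Input: (1, 112, 55, 55) -> Output: (1, 112, 54, 54)

Answer: (1, 112, 54, 54)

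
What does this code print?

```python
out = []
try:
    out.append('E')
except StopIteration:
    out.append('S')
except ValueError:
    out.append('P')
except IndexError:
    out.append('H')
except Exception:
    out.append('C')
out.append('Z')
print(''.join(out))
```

Execution trace: 'E' (try body, no exception) → 'Z' (after the try/except). Output: EZ

Answer: EZ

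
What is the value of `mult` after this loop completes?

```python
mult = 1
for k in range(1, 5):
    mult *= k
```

4! = 24
`mult` takes the values: 1 → 2 → 6 → 24

Answer: 24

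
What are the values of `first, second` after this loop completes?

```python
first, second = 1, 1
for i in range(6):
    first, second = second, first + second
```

Fibonacci: after 6 iterations
`first, second` takes the values: (1, 1) → (1, 2) → (2, 3) → (3, 5) → (5, 8) → (8, 13) → (13, 21)

Answer: 13, 21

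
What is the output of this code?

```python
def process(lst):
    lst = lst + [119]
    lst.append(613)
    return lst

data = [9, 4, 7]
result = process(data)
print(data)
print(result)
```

Key concept: rebinding parameter vs mutation.
Step by step:
`data = [9, 4, 7]` → data = [9, 4, 7]
`result = process(data)` → result = [9, 4, 7, 119, 613]
`print(data)` → prints [9, 4, 7]
`print(result)` → prints [9, 4, 7, 119, 613]

Answer:
[9, 4, 7]
[9, 4, 7, 119, 613]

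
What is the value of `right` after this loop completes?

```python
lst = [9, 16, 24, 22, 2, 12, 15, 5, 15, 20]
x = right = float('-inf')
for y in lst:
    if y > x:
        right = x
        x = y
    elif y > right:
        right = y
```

Second largest (with repeats) in [9, 16, 24, 22, 2, 12, 15, 5, 15, 20]
`right` takes the values: -inf → 9 → 16 → 22

Answer: 22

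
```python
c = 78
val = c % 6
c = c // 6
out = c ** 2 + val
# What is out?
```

Trace:
`c = 78` → c = 78
`val = c % 6` → val = 0
`c = c // 6` → c = 13
`out = c ** 2 + val` → out = 169
So out = 169

Answer: 169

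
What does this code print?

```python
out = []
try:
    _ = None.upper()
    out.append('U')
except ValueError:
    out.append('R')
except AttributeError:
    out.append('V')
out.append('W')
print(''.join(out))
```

Execution trace: 'V' (except AttributeError) → 'W' (after the try/except). Output: VW

Answer: VW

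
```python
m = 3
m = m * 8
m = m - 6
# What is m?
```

Trace:
`m = 3` → m = 3
`m = m * 8` → m = 24
`m = m - 6` → m = 18
So m = 18

Answer: 18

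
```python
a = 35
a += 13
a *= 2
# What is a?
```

Trace:
`a = 35` → a = 35
`a += 13` → a = 48
`a *= 2` → a = 96
So a = 96

Answer: 96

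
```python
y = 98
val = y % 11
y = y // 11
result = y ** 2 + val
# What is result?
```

Trace:
`y = 98` → y = 98
`val = y % 11` → val = 10
`y = y // 11` → y = 8
`result = y ** 2 + val` → result = 74
So result = 74

Answer: 74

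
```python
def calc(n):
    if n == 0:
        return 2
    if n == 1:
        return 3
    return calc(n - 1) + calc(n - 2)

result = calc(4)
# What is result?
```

Build up from base cases: calc(0)=2, calc(1)=3, calc(2)=5, calc(3)=8, calc(4)=13

Answer: 13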